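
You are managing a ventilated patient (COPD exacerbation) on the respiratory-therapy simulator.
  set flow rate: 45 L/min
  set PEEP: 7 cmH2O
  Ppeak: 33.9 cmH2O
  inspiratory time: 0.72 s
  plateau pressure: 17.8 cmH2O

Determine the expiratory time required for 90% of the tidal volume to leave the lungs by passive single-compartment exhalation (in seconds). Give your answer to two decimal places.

Flow: 45 L/min ÷ 60 = 0.75 L/s.
Vt = flow × Ti = 0.75 L/s × 0.72 s × 1000 mL/L = 540.0 mL.
R = (PIP − Pplat)/V̇ = (33.9 − 17.8) / 0.75 = 16.1/0.75 = 21.467 cmH2O·s/L.
C = Vt/(Pplat − PEEP) = 540.0 / (17.8 − 7) = 540.0/10.8 = 50.0 mL/cmH2O.
τ = R × C = 21.467 × 0.05 L/cmH2O = 1.073 s.
t = −τ·ln(1 − 0.90) = −1.073·ln(0.1) = 2.471 s.

2.47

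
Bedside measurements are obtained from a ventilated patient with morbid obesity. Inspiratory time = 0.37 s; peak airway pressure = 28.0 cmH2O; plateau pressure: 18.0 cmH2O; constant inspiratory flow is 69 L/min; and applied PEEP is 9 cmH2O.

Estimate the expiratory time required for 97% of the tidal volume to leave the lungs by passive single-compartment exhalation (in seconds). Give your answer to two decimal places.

1.44

Flow: 69 L/min ÷ 60 = 1.15 L/s.
Vt = flow × Ti = 1.15 L/s × 0.37 s × 1000 mL/L = 425.5 mL.
R = (PIP − Pplat)/V̇ = (28.0 − 18.0) / 1.15 = 10.0/1.15 = 8.696 cmH2O·s/L.
C = Vt/(Pplat − PEEP) = 425.5 / (18.0 − 9) = 425.5/9.0 = 47.278 mL/cmH2O.
τ = R × C = 8.696 × 0.04728 L/cmH2O = 0.4111 s.
t = −τ·ln(1 − 0.97) = −0.4111·ln(0.03) = 1.442 s.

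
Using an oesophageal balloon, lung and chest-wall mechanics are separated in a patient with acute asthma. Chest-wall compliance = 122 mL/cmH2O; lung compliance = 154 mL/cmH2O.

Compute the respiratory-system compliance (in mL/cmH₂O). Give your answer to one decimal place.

68.1

Lung and chest wall are elastances in series: 1/Crs = 1/CL + 1/Ccw.
1/Crs = 1/154 + 1/122 = 0.01469.
Crs = 68.074 mL/cmH2O.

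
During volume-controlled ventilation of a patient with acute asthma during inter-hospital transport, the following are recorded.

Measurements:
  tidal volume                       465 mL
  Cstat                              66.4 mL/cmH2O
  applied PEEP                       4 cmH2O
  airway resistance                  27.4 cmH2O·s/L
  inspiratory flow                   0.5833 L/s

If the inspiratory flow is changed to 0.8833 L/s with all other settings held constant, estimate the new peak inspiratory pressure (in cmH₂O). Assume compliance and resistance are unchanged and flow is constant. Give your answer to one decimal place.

35.2

PIP = Vt/C + R·V̇ + PEEP (constant-flow equation of motion).
Only the resistive term changes: ΔPIP = R × ΔV̇ = 27.4 × (0.8833 − 0.5833) = 27.4 × 0.3 = 8.22 cmH2O.
Original PIP = 465/66.4 + 27.4×0.5833 + 4 = 26.985 cmH2O; new PIP = 26.985 + (8.22) = 35.205 cmH2O.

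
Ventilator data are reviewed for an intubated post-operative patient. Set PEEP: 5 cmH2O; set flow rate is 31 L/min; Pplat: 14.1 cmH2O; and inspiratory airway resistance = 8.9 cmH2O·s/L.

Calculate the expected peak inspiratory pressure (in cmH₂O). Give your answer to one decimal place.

Flow: 31 L/min ÷ 60 = 0.5167 L/s.
PIP = Pplat + Raw × flow = 14.1 + 8.9 × 0.5167 = 14.1 + 4.599 = 18.699 cmH2O.

18.7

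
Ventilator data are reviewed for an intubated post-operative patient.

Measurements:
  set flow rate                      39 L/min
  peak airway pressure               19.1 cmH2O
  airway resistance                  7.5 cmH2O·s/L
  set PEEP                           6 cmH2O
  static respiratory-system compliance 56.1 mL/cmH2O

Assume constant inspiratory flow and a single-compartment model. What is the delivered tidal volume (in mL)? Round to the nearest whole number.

461

Flow: 39 L/min ÷ 60 = 0.65 L/s.
Equation of motion (constant flow): PIP = Vt/C + R·V̇ + PEEP.
Vt/C = PIP − R·V̇ − PEEP = 19.1 − 4.875 − 6 = 8.225 cmH2O.
Vt = C × 8.225 = 56.1 × 8.225 = 461.42 mL.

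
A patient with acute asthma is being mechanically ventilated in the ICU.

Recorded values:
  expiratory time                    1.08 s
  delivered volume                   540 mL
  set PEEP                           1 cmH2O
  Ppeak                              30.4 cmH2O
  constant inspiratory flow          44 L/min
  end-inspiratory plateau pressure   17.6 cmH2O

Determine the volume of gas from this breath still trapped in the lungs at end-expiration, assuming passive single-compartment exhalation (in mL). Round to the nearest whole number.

81

Flow: 44 L/min ÷ 60 = 0.7333 L/s.
R = (PIP − Pplat)/V̇ = (30.4 − 17.6) / 0.7333 = 12.8/0.7333 = 17.455 cmH2O·s/L.
C = Vt/(Pplat − PEEP) = 540.0 / (17.6 − 1) = 540.0/16.6 = 32.53 mL/cmH2O.
τ = R × C = 17.455 × 0.03253 L/cmH2O = 0.5678 s.
Fraction remaining = e^(−Te/τ) = e^(−1.08/0.5678) = 0.1493.
Trapped volume = 540.0 × 0.1493 = 80.622 mL.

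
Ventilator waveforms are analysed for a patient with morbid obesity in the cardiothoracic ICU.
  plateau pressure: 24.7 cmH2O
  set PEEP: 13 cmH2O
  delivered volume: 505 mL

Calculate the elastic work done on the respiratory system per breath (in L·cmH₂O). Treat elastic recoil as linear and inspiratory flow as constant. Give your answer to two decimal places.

2.95

Elastic work ≈ ½ × (Pplat − PEEP) × Vt = 0.5 × (24.7 − 13) × 0.505 L = 0.5 × 11.7 × 0.505 = 2.954 L·cmH2O.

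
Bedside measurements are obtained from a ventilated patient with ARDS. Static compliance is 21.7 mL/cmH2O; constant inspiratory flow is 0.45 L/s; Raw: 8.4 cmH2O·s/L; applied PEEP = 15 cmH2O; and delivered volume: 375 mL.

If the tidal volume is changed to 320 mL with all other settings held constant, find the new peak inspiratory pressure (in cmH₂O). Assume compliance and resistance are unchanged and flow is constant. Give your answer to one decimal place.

33.5

PIP = Vt/C + R·V̇ + PEEP (constant-flow equation of motion).
Only the elastic term changes: ΔPIP = ΔVt / C = (320 − 375) / 21.7 = -2.535 cmH2O.
Original PIP = 375/21.7 + 8.4×0.45 + 15 = 36.061 cmH2O; new PIP = 36.061 + (-2.535) = 33.526 cmH2O.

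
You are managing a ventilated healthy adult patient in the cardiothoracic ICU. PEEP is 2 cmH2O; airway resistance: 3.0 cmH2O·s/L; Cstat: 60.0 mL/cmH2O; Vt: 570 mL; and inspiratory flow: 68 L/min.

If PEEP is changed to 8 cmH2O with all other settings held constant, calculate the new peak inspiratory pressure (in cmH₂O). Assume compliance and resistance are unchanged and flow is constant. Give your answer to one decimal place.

Flow: 68 L/min ÷ 60 = 1.1333 L/s.
PIP = Vt/C + R·V̇ + PEEP (constant-flow equation of motion).
Only the baseline term changes: ΔPIP = ΔPEEP = 8 − 2 = 6.0 cmH2O.
Original PIP = 570/60.0 + 3.0×1.1333 + 2 = 14.9 cmH2O; new PIP = 14.9 + (6.0) = 20.9 cmH2O.

20.9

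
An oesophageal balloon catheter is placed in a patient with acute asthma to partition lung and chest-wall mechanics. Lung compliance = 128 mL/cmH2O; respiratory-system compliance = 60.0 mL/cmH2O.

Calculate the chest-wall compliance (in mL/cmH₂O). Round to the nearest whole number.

113

1/Ccw = 1/Crs − 1/CL.
1/Ccw = 1/60.0 − 1/128 = 0.008854.
Ccw = 112.94 mL/cmH2O.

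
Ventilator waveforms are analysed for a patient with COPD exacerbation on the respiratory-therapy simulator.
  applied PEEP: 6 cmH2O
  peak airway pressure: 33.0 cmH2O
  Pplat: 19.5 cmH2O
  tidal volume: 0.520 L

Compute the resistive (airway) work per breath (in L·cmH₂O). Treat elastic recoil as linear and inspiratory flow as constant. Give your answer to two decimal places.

With constant inspiratory flow the resistive pressure is constant at PIP − Pplat = 33.0 − 19.5 = 13.5 cmH2O, so resistive work = 13.5 × 0.520 = 7.02 L·cmH2O.

7.02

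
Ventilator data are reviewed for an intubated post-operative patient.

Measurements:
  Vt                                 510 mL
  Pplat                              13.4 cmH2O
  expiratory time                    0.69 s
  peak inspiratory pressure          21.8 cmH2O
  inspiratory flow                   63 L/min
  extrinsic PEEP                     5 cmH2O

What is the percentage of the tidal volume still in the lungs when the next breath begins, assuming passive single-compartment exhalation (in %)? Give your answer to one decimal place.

Flow: 63 L/min ÷ 60 = 1.05 L/s.
R = (PIP − Pplat)/V̇ = (21.8 − 13.4) / 1.05 = 8.4/1.05 = 8.0 cmH2O·s/L.
C = Vt/(Pplat − PEEP) = 510.0 / (13.4 − 5) = 510.0/8.4 = 60.714 mL/cmH2O.
τ = R × C = 8.0 × 0.06071 L/cmH2O = 0.4857 s.
Fraction remaining at end-expiration = e^(−Te/τ) = e^(−0.69/0.4857) = 0.2416 → 24.16%.

24.2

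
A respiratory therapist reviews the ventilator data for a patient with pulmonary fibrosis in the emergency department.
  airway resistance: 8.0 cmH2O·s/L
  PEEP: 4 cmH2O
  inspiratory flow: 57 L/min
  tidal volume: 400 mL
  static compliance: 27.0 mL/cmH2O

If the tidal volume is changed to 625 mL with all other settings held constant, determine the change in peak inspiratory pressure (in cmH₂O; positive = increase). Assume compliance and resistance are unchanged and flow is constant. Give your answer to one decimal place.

8.3

PIP = Vt/C + R·V̇ + PEEP (constant-flow equation of motion).
Only the elastic term changes: ΔPIP = ΔVt / C = (625 − 400) / 27.0 = 8.333 cmH2O.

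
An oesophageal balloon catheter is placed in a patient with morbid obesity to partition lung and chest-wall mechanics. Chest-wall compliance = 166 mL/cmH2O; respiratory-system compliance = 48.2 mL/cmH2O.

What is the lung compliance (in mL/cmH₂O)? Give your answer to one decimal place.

67.9

1/CL = 1/Crs − 1/Ccw.
1/CL = 1/48.2 − 1/166 = 0.01472.
CL = 67.935 mL/cmH2O.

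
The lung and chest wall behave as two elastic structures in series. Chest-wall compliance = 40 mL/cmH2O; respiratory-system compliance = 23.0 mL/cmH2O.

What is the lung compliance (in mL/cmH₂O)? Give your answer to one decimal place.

54.1

1/CL = 1/Crs − 1/Ccw.
1/CL = 1/23.0 − 1/40 = 0.01848.
CL = 54.113 mL/cmH2O.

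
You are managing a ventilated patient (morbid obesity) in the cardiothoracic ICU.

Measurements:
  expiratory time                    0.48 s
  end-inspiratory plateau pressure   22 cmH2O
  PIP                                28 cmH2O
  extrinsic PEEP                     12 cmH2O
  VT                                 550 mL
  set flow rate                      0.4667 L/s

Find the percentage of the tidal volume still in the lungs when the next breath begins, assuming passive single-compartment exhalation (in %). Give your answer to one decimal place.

R = (PIP − Pplat)/V̇ = (28 − 22) / 0.4667 = 6.0/0.4667 = 12.856 cmH2O·s/L.
C = Vt/(Pplat − PEEP) = 550.0 / (22 − 12) = 550.0/10.0 = 55.0 mL/cmH2O.
τ = R × C = 12.856 × 0.055 L/cmH2O = 0.7071 s.
Fraction remaining at end-expiration = e^(−Te/τ) = e^(−0.48/0.7071) = 0.5072 → 50.72%.

50.7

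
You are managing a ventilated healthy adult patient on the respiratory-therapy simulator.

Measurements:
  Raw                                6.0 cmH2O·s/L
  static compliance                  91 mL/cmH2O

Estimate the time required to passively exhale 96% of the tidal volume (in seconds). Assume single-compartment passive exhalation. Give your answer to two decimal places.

1.76

τ = R × C = 6.0 × 91 mL/cmH2O = 6.0 × 0.091 L/cmH2O = 0.546 s.
Exhaled fraction f = 1 − e^(−t/τ) → t = −τ·ln(1 − f) = −0.546·ln(0.04) = 1.758 s.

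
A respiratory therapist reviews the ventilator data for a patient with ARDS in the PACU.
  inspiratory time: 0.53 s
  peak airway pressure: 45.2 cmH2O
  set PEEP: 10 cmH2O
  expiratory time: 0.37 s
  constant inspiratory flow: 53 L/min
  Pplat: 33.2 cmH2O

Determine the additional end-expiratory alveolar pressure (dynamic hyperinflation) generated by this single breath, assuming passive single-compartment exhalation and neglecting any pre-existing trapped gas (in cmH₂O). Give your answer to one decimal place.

Flow: 53 L/min ÷ 60 = 0.8833 L/s.
Vt = flow × Ti = 0.8833 L/s × 0.53 s × 1000 mL/L = 468.15 mL.
R = (PIP − Pplat)/V̇ = (45.2 − 33.2) / 0.8833 = 12.0/0.8833 = 13.585 cmH2O·s/L.
C = Vt/(Pplat − PEEP) = 468.15 / (33.2 − 10) = 468.15/23.2 = 20.179 mL/cmH2O.
τ = R × C = 13.585 × 0.02018 L/cmH2O = 0.2741 s.
Fraction remaining = e^(−Te/τ) = e^(−0.37/0.2741) = 0.2593; trapped volume = 468.15 × 0.2593 = 121.39 mL.
Additional alveolar pressure from trapping ≈ V_trapped / C = 121.39 / 20.179 = 6.016 cmH2O.

6.0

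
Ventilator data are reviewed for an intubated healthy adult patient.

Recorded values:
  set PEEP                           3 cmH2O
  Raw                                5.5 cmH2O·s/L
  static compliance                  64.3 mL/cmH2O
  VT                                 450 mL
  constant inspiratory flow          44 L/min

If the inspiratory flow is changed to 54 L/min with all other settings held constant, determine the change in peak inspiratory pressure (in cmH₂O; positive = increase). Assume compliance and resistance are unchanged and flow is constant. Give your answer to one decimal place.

Flow: 44 L/min ÷ 60 = 0.7333 L/s.
New flow: 54 L/min ÷ 60 = 0.9 L/s.
PIP = Vt/C + R·V̇ + PEEP (constant-flow equation of motion).
Only the resistive term changes: ΔPIP = R × ΔV̇ = 5.5 × (0.9 − 0.7333) = 5.5 × 0.1667 = 0.9169 cmH2O.

0.9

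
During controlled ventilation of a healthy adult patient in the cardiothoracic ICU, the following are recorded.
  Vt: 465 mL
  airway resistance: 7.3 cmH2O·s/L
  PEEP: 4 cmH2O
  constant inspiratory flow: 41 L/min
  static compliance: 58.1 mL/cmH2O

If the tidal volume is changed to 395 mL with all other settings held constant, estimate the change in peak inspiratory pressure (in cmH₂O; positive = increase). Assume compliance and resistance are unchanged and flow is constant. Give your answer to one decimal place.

-1.2

PIP = Vt/C + R·V̇ + PEEP (constant-flow equation of motion).
Only the elastic term changes: ΔPIP = ΔVt / C = (395 − 465) / 58.1 = -1.205 cmH2O.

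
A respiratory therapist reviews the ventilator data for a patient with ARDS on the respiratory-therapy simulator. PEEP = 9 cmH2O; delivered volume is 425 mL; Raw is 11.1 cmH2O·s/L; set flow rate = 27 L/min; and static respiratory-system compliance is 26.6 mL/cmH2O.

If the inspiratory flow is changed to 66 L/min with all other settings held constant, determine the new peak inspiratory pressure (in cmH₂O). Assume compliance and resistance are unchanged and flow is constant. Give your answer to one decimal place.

Flow: 27 L/min ÷ 60 = 0.45 L/s.
New flow: 66 L/min ÷ 60 = 1.1 L/s.
PIP = Vt/C + R·V̇ + PEEP (constant-flow equation of motion).
Only the resistive term changes: ΔPIP = R × ΔV̇ = 11.1 × (1.1 − 0.45) = 11.1 × 0.65 = 7.215 cmH2O.
Original PIP = 425/26.6 + 11.1×0.45 + 9 = 29.972 cmH2O; new PIP = 29.972 + (7.215) = 37.187 cmH2O.

37.2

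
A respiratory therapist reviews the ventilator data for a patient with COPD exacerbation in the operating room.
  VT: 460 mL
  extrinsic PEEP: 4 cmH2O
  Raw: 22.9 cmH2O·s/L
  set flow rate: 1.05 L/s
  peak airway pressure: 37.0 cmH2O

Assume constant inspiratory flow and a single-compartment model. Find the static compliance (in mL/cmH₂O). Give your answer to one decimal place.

51.4

Equation of motion (constant flow): PIP = Vt/C + R·V̇ + PEEP.
Vt/C = PIP − R·V̇ − PEEP = 37.0 − 22.9×1.05 − 4 = 37.0 − 24.045 − 4 = 8.955 cmH2O.
C = Vt / 8.955 = 460 / 8.955 = 51.368 mL/cmH2O.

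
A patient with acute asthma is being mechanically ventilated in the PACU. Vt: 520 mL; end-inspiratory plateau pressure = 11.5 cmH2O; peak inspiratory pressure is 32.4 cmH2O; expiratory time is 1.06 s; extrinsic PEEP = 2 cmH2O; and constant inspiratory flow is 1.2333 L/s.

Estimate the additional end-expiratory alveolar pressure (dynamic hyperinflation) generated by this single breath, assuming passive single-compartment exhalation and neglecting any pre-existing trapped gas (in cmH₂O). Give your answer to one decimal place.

3.0

R = (PIP − Pplat)/V̇ = (32.4 − 11.5) / 1.2333 = 20.9/1.2333 = 16.946 cmH2O·s/L.
C = Vt/(Pplat − PEEP) = 520.0 / (11.5 − 2) = 520.0/9.5 = 54.737 mL/cmH2O.
τ = R × C = 16.946 × 0.05474 L/cmH2O = 0.9276 s.
Fraction remaining = e^(−Te/τ) = e^(−1.06/0.9276) = 0.3189; trapped volume = 520.0 × 0.3189 = 165.83 mL.
Additional alveolar pressure from trapping ≈ V_trapped / C = 165.83 / 54.737 = 3.03 cmH2O.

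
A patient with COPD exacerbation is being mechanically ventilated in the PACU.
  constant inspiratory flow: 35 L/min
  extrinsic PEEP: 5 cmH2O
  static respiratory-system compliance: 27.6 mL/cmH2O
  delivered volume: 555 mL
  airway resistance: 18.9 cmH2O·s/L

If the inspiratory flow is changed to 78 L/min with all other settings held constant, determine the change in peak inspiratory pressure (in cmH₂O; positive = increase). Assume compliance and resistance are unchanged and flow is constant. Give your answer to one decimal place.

13.5

Flow: 35 L/min ÷ 60 = 0.5833 L/s.
New flow: 78 L/min ÷ 60 = 1.3 L/s.
PIP = Vt/C + R·V̇ + PEEP (constant-flow equation of motion).
Only the resistive term changes: ΔPIP = R × ΔV̇ = 18.9 × (1.3 − 0.5833) = 18.9 × 0.7167 = 13.546 cmH2O.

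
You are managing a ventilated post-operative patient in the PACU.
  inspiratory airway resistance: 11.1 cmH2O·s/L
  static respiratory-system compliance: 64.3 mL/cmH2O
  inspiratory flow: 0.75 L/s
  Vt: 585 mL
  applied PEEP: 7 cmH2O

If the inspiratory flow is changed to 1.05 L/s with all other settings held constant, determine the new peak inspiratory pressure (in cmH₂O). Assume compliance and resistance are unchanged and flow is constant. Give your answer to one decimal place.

PIP = Vt/C + R·V̇ + PEEP (constant-flow equation of motion).
Only the resistive term changes: ΔPIP = R × ΔV̇ = 11.1 × (1.05 − 0.75) = 11.1 × 0.3 = 3.33 cmH2O.
Original PIP = 585/64.3 + 11.1×0.75 + 7 = 24.423 cmH2O; new PIP = 24.423 + (3.33) = 27.753 cmH2O.

27.8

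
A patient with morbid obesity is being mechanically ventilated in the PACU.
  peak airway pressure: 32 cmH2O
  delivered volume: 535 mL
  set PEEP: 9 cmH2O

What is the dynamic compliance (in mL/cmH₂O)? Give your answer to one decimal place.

Dynamic compliance = Vt / (PIP − PEEP) = 535 / (32 − 9) = 535 / 23.0 = 23.261 mL/cmH2O.

23.3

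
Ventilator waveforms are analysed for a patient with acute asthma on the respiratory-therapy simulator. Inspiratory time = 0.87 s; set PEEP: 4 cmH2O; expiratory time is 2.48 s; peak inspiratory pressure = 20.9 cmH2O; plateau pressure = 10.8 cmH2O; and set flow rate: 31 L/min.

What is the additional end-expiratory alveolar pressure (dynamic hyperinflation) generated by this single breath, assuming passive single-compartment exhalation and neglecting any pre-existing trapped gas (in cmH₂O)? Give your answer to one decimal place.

Flow: 31 L/min ÷ 60 = 0.5167 L/s.
Vt = flow × Ti = 0.5167 L/s × 0.87 s × 1000 mL/L = 449.53 mL.
R = (PIP − Pplat)/V̇ = (20.9 − 10.8) / 0.5167 = 10.1/0.5167 = 19.547 cmH2O·s/L.
C = Vt/(Pplat − PEEP) = 449.53 / (10.8 − 4) = 449.53/6.8 = 66.107 mL/cmH2O.
τ = R × C = 19.547 × 0.06611 L/cmH2O = 1.292 s.
Fraction remaining = e^(−Te/τ) = e^(−2.48/1.292) = 0.1467; trapped volume = 449.53 × 0.1467 = 65.946 mL.
Additional alveolar pressure from trapping ≈ V_trapped / C = 65.946 / 66.107 = 0.9976 cmH2O.

1.0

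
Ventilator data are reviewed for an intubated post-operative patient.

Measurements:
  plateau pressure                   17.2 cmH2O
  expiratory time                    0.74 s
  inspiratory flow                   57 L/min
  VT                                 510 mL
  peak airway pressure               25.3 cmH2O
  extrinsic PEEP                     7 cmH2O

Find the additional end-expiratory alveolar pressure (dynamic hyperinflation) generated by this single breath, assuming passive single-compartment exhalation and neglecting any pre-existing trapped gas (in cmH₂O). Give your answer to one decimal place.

1.8

Flow: 57 L/min ÷ 60 = 0.95 L/s.
R = (PIP − Pplat)/V̇ = (25.3 − 17.2) / 0.95 = 8.1/0.95 = 8.526 cmH2O·s/L.
C = Vt/(Pplat − PEEP) = 510.0 / (17.2 − 7) = 510.0/10.2 = 50.0 mL/cmH2O.
τ = R × C = 8.526 × 0.05 L/cmH2O = 0.4263 s.
Fraction remaining = e^(−Te/τ) = e^(−0.74/0.4263) = 0.1762; trapped volume = 510.0 × 0.1762 = 89.862 mL.
Additional alveolar pressure from trapping ≈ V_trapped / C = 89.862 / 50.0 = 1.797 cmH2O.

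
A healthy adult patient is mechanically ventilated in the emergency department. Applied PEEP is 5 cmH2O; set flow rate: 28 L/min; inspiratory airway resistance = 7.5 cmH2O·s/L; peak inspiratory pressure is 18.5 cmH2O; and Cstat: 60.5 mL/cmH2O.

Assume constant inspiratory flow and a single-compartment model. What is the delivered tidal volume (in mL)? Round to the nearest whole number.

Flow: 28 L/min ÷ 60 = 0.4667 L/s.
Equation of motion (constant flow): PIP = Vt/C + R·V̇ + PEEP.
Vt/C = PIP − R·V̇ − PEEP = 18.5 − 3.5 − 5 = 10.0 cmH2O.
Vt = C × 10.0 = 60.5 × 10.0 = 605.0 mL.

605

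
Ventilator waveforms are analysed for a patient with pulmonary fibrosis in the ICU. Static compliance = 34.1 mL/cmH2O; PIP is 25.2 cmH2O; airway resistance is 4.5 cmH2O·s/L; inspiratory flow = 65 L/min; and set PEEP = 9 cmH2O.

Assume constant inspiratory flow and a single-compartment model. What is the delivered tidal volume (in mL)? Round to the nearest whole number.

Flow: 65 L/min ÷ 60 = 1.0833 L/s.
Equation of motion (constant flow): PIP = Vt/C + R·V̇ + PEEP.
Vt/C = PIP − R·V̇ − PEEP = 25.2 − 4.875 − 9 = 11.325 cmH2O.
Vt = C × 11.325 = 34.1 × 11.325 = 386.18 mL.

386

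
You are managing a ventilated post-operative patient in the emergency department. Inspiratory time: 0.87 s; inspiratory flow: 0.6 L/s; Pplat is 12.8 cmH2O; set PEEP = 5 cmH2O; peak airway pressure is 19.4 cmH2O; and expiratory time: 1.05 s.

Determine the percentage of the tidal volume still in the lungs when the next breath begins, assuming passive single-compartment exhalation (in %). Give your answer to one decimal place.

Vt = flow × Ti = 0.6 L/s × 0.87 s × 1000 mL/L = 522.0 mL.
R = (PIP − Pplat)/V̇ = (19.4 − 12.8) / 0.6 = 6.6/0.6 = 11.0 cmH2O·s/L.
C = Vt/(Pplat − PEEP) = 522.0 / (12.8 − 5) = 522.0/7.8 = 66.923 mL/cmH2O.
τ = R × C = 11.0 × 0.06692 L/cmH2O = 0.7361 s.
Fraction remaining at end-expiration = e^(−Te/τ) = e^(−1.05/0.7361) = 0.2402 → 24.02%.

24.0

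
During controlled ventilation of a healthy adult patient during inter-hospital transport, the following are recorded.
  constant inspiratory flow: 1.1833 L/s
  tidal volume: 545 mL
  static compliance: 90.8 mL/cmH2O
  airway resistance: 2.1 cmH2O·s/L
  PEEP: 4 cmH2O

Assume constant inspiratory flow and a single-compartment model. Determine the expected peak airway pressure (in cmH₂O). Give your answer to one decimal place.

12.5

Equation of motion (constant flow): PIP = Vt/C + R·V̇ + PEEP.
PIP = 545/90.8 + 2.1×1.1833 + 4 = 6.002 + 2.485 + 4 = 12.487 cmH2O.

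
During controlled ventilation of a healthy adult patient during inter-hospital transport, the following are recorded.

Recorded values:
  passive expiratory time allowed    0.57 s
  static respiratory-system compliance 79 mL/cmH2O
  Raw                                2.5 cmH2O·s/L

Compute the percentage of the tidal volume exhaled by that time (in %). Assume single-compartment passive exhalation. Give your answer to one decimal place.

τ = R × C = 2.5 × 79 mL/cmH2O = 2.5 × 0.079 L/cmH2O = 0.1975 s.
Passive exhalation: V(t)/V₀ = e^(−t/τ) = e^(−0.57/0.1975) = 0.05579.
Fraction exhaled = 1 − 0.05579 = 0.9442 → 94.42%.

94.4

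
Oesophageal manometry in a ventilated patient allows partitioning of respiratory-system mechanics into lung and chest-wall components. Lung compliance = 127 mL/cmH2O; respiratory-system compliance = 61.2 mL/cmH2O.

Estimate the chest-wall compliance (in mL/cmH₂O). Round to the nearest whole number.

1/Ccw = 1/Crs − 1/CL.
1/Ccw = 1/61.2 − 1/127 = 0.008466.
Ccw = 118.12 mL/cmH2O.

118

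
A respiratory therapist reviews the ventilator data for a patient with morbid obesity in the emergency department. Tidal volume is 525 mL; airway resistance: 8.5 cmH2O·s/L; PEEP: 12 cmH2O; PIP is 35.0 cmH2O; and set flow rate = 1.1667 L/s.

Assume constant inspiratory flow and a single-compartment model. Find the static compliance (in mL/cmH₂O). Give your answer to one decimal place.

Equation of motion (constant flow): PIP = Vt/C + R·V̇ + PEEP.
Vt/C = PIP − R·V̇ − PEEP = 35.0 − 8.5×1.1667 − 12 = 35.0 − 9.917 − 12 = 13.083 cmH2O.
C = Vt / 13.083 = 525 / 13.083 = 40.128 mL/cmH2O.

40.1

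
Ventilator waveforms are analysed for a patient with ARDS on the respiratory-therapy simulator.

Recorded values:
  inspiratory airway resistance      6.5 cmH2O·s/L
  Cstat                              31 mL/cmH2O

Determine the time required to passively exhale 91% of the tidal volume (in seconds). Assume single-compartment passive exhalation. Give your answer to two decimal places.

τ = R × C = 6.5 × 31 mL/cmH2O = 6.5 × 0.031 L/cmH2O = 0.2015 s.
Exhaled fraction f = 1 − e^(−t/τ) → t = −τ·ln(1 − f) = −0.2015·ln(0.09) = 0.4852 s.

0.49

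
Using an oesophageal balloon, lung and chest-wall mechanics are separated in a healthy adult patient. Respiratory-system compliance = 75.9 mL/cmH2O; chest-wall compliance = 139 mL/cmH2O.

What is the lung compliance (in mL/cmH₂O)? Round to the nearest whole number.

1/CL = 1/Crs − 1/Ccw.
1/CL = 1/75.9 − 1/139 = 0.005981.
CL = 167.2 mL/cmH2O.

167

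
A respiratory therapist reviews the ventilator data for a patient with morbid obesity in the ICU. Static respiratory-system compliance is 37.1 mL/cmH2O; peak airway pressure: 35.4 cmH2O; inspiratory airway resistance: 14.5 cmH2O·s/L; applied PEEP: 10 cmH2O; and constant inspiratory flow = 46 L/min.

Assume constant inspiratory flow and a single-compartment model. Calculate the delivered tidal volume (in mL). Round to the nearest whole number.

530

Flow: 46 L/min ÷ 60 = 0.7667 L/s.
Equation of motion (constant flow): PIP = Vt/C + R·V̇ + PEEP.
Vt/C = PIP − R·V̇ − PEEP = 35.4 − 11.117 − 10 = 14.283 cmH2O.
Vt = C × 14.283 = 37.1 × 14.283 = 529.9 mL.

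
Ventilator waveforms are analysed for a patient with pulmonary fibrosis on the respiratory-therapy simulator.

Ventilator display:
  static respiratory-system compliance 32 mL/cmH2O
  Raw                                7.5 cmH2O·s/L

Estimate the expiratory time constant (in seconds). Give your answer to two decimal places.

τ = R × C = 7.5 × 32 mL/cmH2O = 7.5 × 0.032 L/cmH2O = 0.24 s.

0.24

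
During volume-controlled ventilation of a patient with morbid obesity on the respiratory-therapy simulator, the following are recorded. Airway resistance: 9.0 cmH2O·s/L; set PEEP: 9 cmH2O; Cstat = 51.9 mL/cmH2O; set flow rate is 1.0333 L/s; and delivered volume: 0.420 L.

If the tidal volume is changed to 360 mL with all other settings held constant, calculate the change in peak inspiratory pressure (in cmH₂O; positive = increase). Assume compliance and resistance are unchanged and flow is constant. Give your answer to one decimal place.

PIP = Vt/C + R·V̇ + PEEP (constant-flow equation of motion).
Only the elastic term changes: ΔPIP = ΔVt / C = (360 − 420) / 51.9 = -1.156 cmH2O.

-1.2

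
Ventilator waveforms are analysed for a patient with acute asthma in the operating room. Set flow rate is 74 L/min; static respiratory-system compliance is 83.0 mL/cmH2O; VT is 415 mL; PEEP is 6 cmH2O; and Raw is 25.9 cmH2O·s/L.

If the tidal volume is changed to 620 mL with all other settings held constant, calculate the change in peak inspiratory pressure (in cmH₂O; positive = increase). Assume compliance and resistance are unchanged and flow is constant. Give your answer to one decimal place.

PIP = Vt/C + R·V̇ + PEEP (constant-flow equation of motion).
Only the elastic term changes: ΔPIP = ΔVt / C = (620 − 415) / 83.0 = 2.47 cmH2O.

2.5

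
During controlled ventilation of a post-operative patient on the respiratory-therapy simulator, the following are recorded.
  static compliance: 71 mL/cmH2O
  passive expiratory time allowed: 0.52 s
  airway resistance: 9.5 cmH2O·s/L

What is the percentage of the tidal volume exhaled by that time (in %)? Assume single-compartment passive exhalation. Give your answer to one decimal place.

τ = R × C = 9.5 × 71 mL/cmH2O = 9.5 × 0.071 L/cmH2O = 0.6745 s.
Passive exhalation: V(t)/V₀ = e^(−t/τ) = e^(−0.52/0.6745) = 0.4626.
Fraction exhaled = 1 − 0.4626 = 0.5374 → 53.74%.

53.7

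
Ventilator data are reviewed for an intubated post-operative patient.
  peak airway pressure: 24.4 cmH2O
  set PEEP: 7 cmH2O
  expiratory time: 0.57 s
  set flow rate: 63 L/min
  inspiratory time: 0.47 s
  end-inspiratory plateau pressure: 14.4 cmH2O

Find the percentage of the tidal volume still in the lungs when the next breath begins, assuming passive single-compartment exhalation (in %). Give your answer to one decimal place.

Flow: 63 L/min ÷ 60 = 1.05 L/s.
Vt = flow × Ti = 1.05 L/s × 0.47 s × 1000 mL/L = 493.5 mL.
R = (PIP − Pplat)/V̇ = (24.4 − 14.4) / 1.05 = 10.0/1.05 = 9.524 cmH2O·s/L.
C = Vt/(Pplat − PEEP) = 493.5 / (14.4 − 7) = 493.5/7.4 = 66.689 mL/cmH2O.
τ = R × C = 9.524 × 0.06669 L/cmH2O = 0.6352 s.
Fraction remaining at end-expiration = e^(−Te/τ) = e^(−0.57/0.6352) = 0.4076 → 40.76%.

40.8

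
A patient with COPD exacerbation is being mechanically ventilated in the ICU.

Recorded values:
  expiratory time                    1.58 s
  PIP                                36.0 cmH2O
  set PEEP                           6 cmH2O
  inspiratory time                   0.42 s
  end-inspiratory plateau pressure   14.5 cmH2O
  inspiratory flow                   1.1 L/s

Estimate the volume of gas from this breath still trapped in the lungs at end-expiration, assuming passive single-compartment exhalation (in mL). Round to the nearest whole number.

Vt = flow × Ti = 1.1 L/s × 0.42 s × 1000 mL/L = 462.0 mL.
R = (PIP − Pplat)/V̇ = (36.0 − 14.5) / 1.1 = 21.5/1.1 = 19.545 cmH2O·s/L.
C = Vt/(Pplat − PEEP) = 462.0 / (14.5 − 6) = 462.0/8.5 = 54.353 mL/cmH2O.
τ = R × C = 19.545 × 0.05435 L/cmH2O = 1.062 s.
Fraction remaining = e^(−Te/τ) = e^(−1.58/1.062) = 0.2259.
Trapped volume = 462.0 × 0.2259 = 104.37 mL.

104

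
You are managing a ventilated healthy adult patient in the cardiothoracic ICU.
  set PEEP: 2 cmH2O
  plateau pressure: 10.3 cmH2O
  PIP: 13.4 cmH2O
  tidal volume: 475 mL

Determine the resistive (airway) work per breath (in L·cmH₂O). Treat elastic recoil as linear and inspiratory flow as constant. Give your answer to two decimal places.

With constant inspiratory flow the resistive pressure is constant at PIP − Pplat = 13.4 − 10.3 = 3.1 cmH2O, so resistive work = 3.1 × 0.475 = 1.473 L·cmH2O.

1.47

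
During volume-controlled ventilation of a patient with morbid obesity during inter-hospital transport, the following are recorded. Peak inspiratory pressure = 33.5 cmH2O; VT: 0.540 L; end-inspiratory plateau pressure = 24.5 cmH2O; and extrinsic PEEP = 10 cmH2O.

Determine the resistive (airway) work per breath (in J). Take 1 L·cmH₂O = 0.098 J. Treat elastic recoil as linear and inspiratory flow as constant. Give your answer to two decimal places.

0.48

With constant inspiratory flow the resistive pressure is constant at PIP − Pplat = 33.5 − 24.5 = 9.0 cmH2O, so resistive work = 9.0 × 0.540 = 4.86 L·cmH2O.
× 0.098 J/(L·cmH2O) → 0.4763 J.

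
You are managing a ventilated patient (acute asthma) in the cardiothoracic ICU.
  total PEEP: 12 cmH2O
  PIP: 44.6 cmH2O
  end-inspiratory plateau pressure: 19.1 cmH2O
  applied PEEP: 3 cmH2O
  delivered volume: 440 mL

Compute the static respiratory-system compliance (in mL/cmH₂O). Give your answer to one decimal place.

End-expiratory occlusion gives total PEEP = 12 cmH2O (intrinsic PEEP = 12 − 3 = 9). Use total PEEP for the elastic gradient.
Cstat = Vt / (Pplat − PEEPtotal) = 440 / (19.1 − 12) = 440 / 7.1 = 61.972 mL/cmH2O.

62.0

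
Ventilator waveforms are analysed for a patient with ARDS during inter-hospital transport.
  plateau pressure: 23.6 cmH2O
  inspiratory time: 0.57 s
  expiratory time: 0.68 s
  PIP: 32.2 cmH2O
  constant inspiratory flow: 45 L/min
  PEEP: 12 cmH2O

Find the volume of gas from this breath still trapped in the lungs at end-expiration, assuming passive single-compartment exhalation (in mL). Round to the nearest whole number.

86

Flow: 45 L/min ÷ 60 = 0.75 L/s.
Vt = flow × Ti = 0.75 L/s × 0.57 s × 1000 mL/L = 427.5 mL.
R = (PIP − Pplat)/V̇ = (32.2 − 23.6) / 0.75 = 8.6/0.75 = 11.467 cmH2O·s/L.
C = Vt/(Pplat − PEEP) = 427.5 / (23.6 − 12) = 427.5/11.6 = 36.853 mL/cmH2O.
τ = R × C = 11.467 × 0.03685 L/cmH2O = 0.4226 s.
Fraction remaining = e^(−Te/τ) = e^(−0.68/0.4226) = 0.2001.
Trapped volume = 427.5 × 0.2001 = 85.543 mL.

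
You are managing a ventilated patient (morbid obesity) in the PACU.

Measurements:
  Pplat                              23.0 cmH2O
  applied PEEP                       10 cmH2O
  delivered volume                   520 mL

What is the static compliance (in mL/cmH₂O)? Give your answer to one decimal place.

Cstat = Vt / (Pplat − PEEP) = 520 / (23.0 − 10) = 520 / 13.0 = 40.0 mL/cmH2O.

40.0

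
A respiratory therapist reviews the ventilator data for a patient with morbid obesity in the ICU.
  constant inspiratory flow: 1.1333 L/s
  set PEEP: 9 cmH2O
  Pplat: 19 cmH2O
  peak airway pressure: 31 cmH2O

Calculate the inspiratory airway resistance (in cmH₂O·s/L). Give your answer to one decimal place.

10.6

Raw = (PIP − Pplat) / flow = (31 − 19) / 1.1333 = 12.0 / 1.1333 = 10.589 cmH2O·s/L.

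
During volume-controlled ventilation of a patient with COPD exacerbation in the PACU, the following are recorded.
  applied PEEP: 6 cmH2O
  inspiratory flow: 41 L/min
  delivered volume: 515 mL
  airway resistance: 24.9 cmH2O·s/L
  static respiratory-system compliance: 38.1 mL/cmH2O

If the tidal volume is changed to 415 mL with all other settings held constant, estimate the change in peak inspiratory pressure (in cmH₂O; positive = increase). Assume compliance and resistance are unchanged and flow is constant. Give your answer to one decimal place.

PIP = Vt/C + R·V̇ + PEEP (constant-flow equation of motion).
Only the elastic term changes: ΔPIP = ΔVt / C = (415 − 515) / 38.1 = -2.625 cmH2O.

-2.6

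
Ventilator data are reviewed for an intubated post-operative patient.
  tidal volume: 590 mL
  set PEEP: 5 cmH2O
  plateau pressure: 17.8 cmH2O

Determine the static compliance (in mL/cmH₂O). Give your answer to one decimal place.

46.1

Cstat = Vt / (Pplat − PEEP) = 590 / (17.8 − 5) = 590 / 12.8 = 46.094 mL/cmH2O.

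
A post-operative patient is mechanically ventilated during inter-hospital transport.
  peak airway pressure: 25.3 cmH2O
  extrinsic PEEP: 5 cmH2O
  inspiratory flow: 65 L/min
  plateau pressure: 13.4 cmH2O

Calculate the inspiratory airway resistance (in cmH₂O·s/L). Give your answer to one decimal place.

11.0

Flow: 65 L/min ÷ 60 = 1.0833 L/s.
Raw = (PIP − Pplat) / flow = (25.3 − 13.4) / 1.0833 = 11.9 / 1.0833 = 10.985 cmH2O·s/L.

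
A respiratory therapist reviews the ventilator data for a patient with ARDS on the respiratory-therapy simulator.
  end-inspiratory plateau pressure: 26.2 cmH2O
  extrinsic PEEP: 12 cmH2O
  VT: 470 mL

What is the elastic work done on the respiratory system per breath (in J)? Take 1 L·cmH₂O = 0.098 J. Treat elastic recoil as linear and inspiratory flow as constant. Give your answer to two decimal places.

Elastic work ≈ ½ × (Pplat − PEEP) × Vt = 0.5 × (26.2 − 12) × 0.470 L = 0.5 × 14.2 × 0.470 = 3.337 L·cmH2O.
× 0.098 J/(L·cmH2O) → 0.327 J.

0.33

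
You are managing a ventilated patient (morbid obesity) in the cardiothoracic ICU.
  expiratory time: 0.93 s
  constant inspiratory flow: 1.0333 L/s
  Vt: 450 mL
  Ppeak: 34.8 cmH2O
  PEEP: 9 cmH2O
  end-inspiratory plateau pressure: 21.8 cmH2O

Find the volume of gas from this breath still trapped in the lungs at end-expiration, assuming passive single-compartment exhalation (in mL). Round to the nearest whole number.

R = (PIP − Pplat)/V̇ = (34.8 − 21.8) / 1.0333 = 13.0/1.0333 = 12.581 cmH2O·s/L.
C = Vt/(Pplat − PEEP) = 450.0 / (21.8 − 9) = 450.0/12.8 = 35.156 mL/cmH2O.
τ = R × C = 12.581 × 0.03516 L/cmH2O = 0.4423 s.
Fraction remaining = e^(−Te/τ) = e^(−0.93/0.4423) = 0.1221.
Trapped volume = 450.0 × 0.1221 = 54.945 mL.

55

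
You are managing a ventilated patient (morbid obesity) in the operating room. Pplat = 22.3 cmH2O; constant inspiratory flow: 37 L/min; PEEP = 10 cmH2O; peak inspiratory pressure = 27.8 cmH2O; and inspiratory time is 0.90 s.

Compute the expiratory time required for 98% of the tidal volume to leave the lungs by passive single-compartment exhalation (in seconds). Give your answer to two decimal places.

1.57

Flow: 37 L/min ÷ 60 = 0.6167 L/s.
Vt = flow × Ti = 0.6167 L/s × 0.90 s × 1000 mL/L = 555.03 mL.
R = (PIP − Pplat)/V̇ = (27.8 − 22.3) / 0.6167 = 5.5/0.6167 = 8.918 cmH2O·s/L.
C = Vt/(Pplat − PEEP) = 555.03 / (22.3 − 10) = 555.03/12.3 = 45.124 mL/cmH2O.
τ = R × C = 8.918 × 0.04512 L/cmH2O = 0.4024 s.
t = −τ·ln(1 − 0.98) = −0.4024·ln(0.02) = 1.574 s.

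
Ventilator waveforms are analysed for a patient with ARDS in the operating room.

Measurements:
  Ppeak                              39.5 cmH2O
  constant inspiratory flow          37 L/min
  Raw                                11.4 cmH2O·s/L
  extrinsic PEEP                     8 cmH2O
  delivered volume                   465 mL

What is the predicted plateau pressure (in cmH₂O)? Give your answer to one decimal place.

Flow: 37 L/min ÷ 60 = 0.6167 L/s.
Pplat = PIP − Raw × flow = 39.5 − 11.4 × 0.6167 = 39.5 − 7.03 = 32.47 cmH2O.

32.5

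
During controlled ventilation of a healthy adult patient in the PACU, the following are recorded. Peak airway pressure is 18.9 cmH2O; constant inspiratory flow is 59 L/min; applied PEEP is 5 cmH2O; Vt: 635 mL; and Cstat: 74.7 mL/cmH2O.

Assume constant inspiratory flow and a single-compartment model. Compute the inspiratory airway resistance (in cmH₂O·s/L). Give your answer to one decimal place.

5.5

Flow: 59 L/min ÷ 60 = 0.9833 L/s.
Equation of motion (constant flow): PIP = Vt/C + R·V̇ + PEEP.
R·V̇ = PIP − Vt/C − PEEP = 18.9 − 635/74.7 − 5 = 18.9 − 8.501 − 5 = 5.399 cmH2O.
R = 5.399 / 0.9833 = 5.491 cmH2O·s/L.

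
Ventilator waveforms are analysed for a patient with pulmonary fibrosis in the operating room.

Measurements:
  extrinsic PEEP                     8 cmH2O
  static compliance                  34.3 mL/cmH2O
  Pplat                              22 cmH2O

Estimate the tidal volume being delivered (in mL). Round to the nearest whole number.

480

Vt = Cstat × (Pplat − PEEP) = 34.3 × (22 − 8) = 34.3 × 14.0 = 480.2 mL.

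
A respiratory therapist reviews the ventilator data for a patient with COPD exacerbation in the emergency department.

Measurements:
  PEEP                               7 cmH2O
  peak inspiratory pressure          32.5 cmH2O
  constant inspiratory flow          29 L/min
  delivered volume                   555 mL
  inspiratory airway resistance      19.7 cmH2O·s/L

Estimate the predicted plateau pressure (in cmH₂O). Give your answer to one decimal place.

Flow: 29 L/min ÷ 60 = 0.4833 L/s.
Pplat = PIP − Raw × flow = 32.5 − 19.7 × 0.4833 = 32.5 − 9.521 = 22.979 cmH2O.

23.0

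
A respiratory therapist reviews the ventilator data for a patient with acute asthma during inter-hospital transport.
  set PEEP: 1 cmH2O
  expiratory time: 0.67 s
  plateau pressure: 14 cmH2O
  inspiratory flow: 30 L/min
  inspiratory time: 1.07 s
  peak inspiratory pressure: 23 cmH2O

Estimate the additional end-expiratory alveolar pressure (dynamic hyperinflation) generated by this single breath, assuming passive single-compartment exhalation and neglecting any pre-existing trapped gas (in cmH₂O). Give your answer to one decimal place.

5.3

Flow: 30 L/min ÷ 60 = 0.5 L/s.
Vt = flow × Ti = 0.5 L/s × 1.07 s × 1000 mL/L = 535.0 mL.
R = (PIP − Pplat)/V̇ = (23 − 14) / 0.5 = 9.0/0.5 = 18.0 cmH2O·s/L.
C = Vt/(Pplat − PEEP) = 535.0 / (14 − 1) = 535.0/13.0 = 41.154 mL/cmH2O.
τ = R × C = 18.0 × 0.04115 L/cmH2O = 0.7407 s.
Fraction remaining = e^(−Te/τ) = e^(−0.67/0.7407) = 0.4047; trapped volume = 535.0 × 0.4047 = 216.51 mL.
Additional alveolar pressure from trapping ≈ V_trapped / C = 216.51 / 41.154 = 5.261 cmH2O.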